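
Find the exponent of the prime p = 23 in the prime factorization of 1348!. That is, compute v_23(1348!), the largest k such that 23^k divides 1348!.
v_23(1348!) = 60

Legendre's formula: v_p(n!) = Σ_{k ≥ 1} ⌊n / p^k⌋. For p = 23, n = 1348, the terms are:
  ⌊1348/23^1⌋ = ⌊1348/23⌋ = 58
  ⌊1348/23^2⌋ = ⌊1348/529⌋ = 2
(the next term ⌊1348/23^3⌋ = 0, terminating the sum). Summing: v_23(1348!) = 58 + 2 = 60.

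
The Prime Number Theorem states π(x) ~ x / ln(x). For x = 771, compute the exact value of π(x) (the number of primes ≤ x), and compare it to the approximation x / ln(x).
π(771) = 136;  x/ln(x) ≈ 115.98;  relative error ≈ 14.72%.

Directly count primes up to 771: π(771) = 136. The PNT approximation gives 771/ln(771) ≈ 771/6.64769 ≈ 115.98. Relative error (π(x) − x/ln(x)) / π(x) ≈ 14.72%; the approximation is known to undercount slightly (Li(x) is a better estimate).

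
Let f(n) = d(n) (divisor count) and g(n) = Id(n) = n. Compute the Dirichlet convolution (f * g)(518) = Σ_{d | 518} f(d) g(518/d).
(d * Id)(518) = 1404

Divisors of 518: [1, 2, 7, 14, 37, 74, 259, 518]. For each d | 518:
  d = 1: d(1) · Id(518/1) = 1 · 518 = 518
  d = 2: d(2) · Id(518/2) = 2 · 259 = 518
  d = 7: d(7) · Id(518/7) = 2 · 74 = 148
  d = 14: d(14) · Id(518/14) = 4 · 37 = 148
  d = 37: d(37) · Id(518/37) = 2 · 14 = 28
  d = 74: d(74) · Id(518/74) = 4 · 7 = 28
  d = 259: d(259) · Id(518/259) = 4 · 2 = 8
  d = 518: d(518) · Id(518/518) = 8 · 1 = 8
Summing: (d * Id)(518) = 518 + 518 + 148 + 148 + 28 + 28 + 8 + 8 = 1404.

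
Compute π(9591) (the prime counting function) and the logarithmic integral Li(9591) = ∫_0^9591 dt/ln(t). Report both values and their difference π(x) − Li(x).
π(9591) = 1184;  Li(9591) ≈ 1201.63;  π(x) − Li(x) ≈ -17.63.

Direct count of primes ≤ 9591 gives π(9591) = 1184. Numerical evaluation of the logarithmic integral gives Li(9591) ≈ 1201.63. The difference π(x) − Li(x) ≈ -17.63 is typically negative for small/moderate x (Li(x) overestimates), though Littlewood's theorem shows this sign changes infinitely often.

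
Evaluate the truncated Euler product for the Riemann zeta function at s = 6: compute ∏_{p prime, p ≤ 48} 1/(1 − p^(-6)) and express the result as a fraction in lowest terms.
∏ = 739922824862544451640166694180680765476614483998462834502498139791315/727309058868145310276350820375862045292293308126790710400267935809536

The primes p ≤ 48 are [2, 3, 5, 7, 11, 13, 17, 19, 23, 29, 31, 37, 41, 43, 47]. For each prime, (1 − 1/p^6)^(-1) = p^6 / (p^6 − 1). The product is (1 − 1/2^6)^(-1), (1 − 1/3^6)^(-1), (1 − 1/5^6)^(-1), (1 − 1/7^6)^(-1), (1 − 1/11^6)^(-1), (1 − 1/13^6)^(-1), (1 − 1/17^6)^(-1), (1 − 1/19^6)^(-1), (1 − 1/23^6)^(-1), (1 − 1/29^6)^(-1), (1 − 1/31^6)^(-1), (1 − 1/37^6)^(-1), (1 − 1/41^6)^(-1), (1 − 1/43^6)^(-1), (1 − 1/47^6)^(-1) = ∏ p^6 / (p^6 − 1) = 739922824862544451640166694180680765476614483998462834502498139791315/727309058868145310276350820375862045292293308126790710400267935809536.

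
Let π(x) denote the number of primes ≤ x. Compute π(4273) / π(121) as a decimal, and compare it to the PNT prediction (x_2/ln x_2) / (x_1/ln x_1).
π(4273)/π(121) = 587/30 ≈ 19.5667;  PNT prediction ≈ 20.2581.

π(121) = 30 and π(4273) = 587, so π(4273)/π(121) ≈ 19.5667. The PNT-predicted ratio is (4273/ln(4273)) / (121/ln(121)) ≈ 20.2581. The two agree to within a few percent, as expected.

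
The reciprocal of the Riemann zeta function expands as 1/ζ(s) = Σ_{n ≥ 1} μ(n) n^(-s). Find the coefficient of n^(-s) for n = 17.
μ(17) = -1

Factor n = 17 = 17. μ(n) = 0 if any exponent ≥ 2 (not squarefree); otherwise μ(n) = (−1)^{ω(n)} where ω(n) is the number of distinct prime factors. Applying: μ(17) = -1.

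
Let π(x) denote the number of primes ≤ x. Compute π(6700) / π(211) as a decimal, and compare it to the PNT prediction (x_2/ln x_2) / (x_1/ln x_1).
π(6700)/π(211) = 863/47 ≈ 18.3617;  PNT prediction ≈ 19.2898.

π(211) = 47 and π(6700) = 863, so π(6700)/π(211) ≈ 18.3617. The PNT-predicted ratio is (6700/ln(6700)) / (211/ln(211)) ≈ 19.2898. The two agree to within a few percent, as expected.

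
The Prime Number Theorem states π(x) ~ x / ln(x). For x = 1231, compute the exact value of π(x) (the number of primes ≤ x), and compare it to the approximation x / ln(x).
π(1231) = 202;  x/ln(x) ≈ 173.00;  relative error ≈ 14.36%.

Directly count primes up to 1231: π(1231) = 202. The PNT approximation gives 1231/ln(1231) ≈ 1231/7.11558 ≈ 173.00. Relative error (π(x) − x/ln(x)) / π(x) ≈ 14.36%; the approximation is known to undercount slightly (Li(x) is a better estimate).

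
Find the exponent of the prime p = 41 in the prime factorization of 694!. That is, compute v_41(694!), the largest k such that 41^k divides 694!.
v_41(694!) = 16

Legendre's formula: v_p(n!) = Σ_{k ≥ 1} ⌊n / p^k⌋. For p = 41, n = 694, the terms are:
  ⌊694/41^1⌋ = ⌊694/41⌋ = 16
(the next term ⌊694/41^2⌋ = 0, terminating the sum). Summing: v_41(694!) = 16 = 16.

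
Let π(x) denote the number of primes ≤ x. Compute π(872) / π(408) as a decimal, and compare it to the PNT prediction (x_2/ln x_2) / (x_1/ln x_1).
π(872)/π(408) = 150/79 ≈ 1.8987;  PNT prediction ≈ 1.8975.

π(408) = 79 and π(872) = 150, so π(872)/π(408) ≈ 1.8987. The PNT-predicted ratio is (872/ln(872)) / (408/ln(408)) ≈ 1.8975. The two agree to within a few percent, as expected.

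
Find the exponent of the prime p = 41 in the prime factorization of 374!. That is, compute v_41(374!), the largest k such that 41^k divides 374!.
v_41(374!) = 9

Legendre's formula: v_p(n!) = Σ_{k ≥ 1} ⌊n / p^k⌋. For p = 41, n = 374, the terms are:
  ⌊374/41^1⌋ = ⌊374/41⌋ = 9
(the next term ⌊374/41^2⌋ = 0, terminating the sum). Summing: v_41(374!) = 9 = 9.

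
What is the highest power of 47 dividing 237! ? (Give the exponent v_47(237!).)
v_47(237!) = 5

Legendre's formula: v_p(n!) = Σ_{k ≥ 1} ⌊n / p^k⌋. For p = 47, n = 237, the terms are:
  ⌊237/47^1⌋ = ⌊237/47⌋ = 5
(the next term ⌊237/47^2⌋ = 0, terminating the sum). Summing: v_47(237!) = 5 = 5.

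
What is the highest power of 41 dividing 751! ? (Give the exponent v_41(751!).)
v_41(751!) = 18

Legendre's formula: v_p(n!) = Σ_{k ≥ 1} ⌊n / p^k⌋. For p = 41, n = 751, the terms are:
  ⌊751/41^1⌋ = ⌊751/41⌋ = 18
(the next term ⌊751/41^2⌋ = 0, terminating the sum). Summing: v_41(751!) = 18 = 18.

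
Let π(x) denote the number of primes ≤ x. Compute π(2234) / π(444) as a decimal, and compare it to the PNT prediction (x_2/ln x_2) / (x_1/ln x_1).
π(2234)/π(444) = 331/86 ≈ 3.8488;  PNT prediction ≈ 3.9773.

π(444) = 86 and π(2234) = 331, so π(2234)/π(444) ≈ 3.8488. The PNT-predicted ratio is (2234/ln(2234)) / (444/ln(444)) ≈ 3.9773. The two agree to within a few percent, as expected.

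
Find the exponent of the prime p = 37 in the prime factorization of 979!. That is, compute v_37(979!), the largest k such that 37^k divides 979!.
v_37(979!) = 26

Legendre's formula: v_p(n!) = Σ_{k ≥ 1} ⌊n / p^k⌋. For p = 37, n = 979, the terms are:
  ⌊979/37^1⌋ = ⌊979/37⌋ = 26
(the next term ⌊979/37^2⌋ = 0, terminating the sum). Summing: v_37(979!) = 26 = 26.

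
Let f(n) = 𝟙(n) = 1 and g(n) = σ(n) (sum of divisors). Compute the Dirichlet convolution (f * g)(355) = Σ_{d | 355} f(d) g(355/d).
(𝟙 * σ)(355) = 511

Divisors of 355: [1, 5, 71, 355]. For each d | 355:
  d = 1: 𝟙(1) · σ(355/1) = 1 · 432 = 432
  d = 5: 𝟙(5) · σ(355/5) = 1 · 72 = 72
  d = 71: 𝟙(71) · σ(355/71) = 1 · 6 = 6
  d = 355: 𝟙(355) · σ(355/355) = 1 · 1 = 1
Summing: (𝟙 * σ)(355) = 432 + 72 + 6 + 1 = 511.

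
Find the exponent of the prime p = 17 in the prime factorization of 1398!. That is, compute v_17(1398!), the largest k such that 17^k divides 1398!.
v_17(1398!) = 86

Legendre's formula: v_p(n!) = Σ_{k ≥ 1} ⌊n / p^k⌋. For p = 17, n = 1398, the terms are:
  ⌊1398/17^1⌋ = ⌊1398/17⌋ = 82
  ⌊1398/17^2⌋ = ⌊1398/289⌋ = 4
(the next term ⌊1398/17^3⌋ = 0, terminating the sum). Summing: v_17(1398!) = 82 + 4 = 86.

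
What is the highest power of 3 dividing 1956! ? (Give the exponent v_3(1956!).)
v_3(1956!) = 975

Legendre's formula: v_p(n!) = Σ_{k ≥ 1} ⌊n / p^k⌋. For p = 3, n = 1956, the terms are:
  ⌊1956/3^1⌋ = ⌊1956/3⌋ = 652
  ⌊1956/3^2⌋ = ⌊1956/9⌋ = 217
  ⌊1956/3^3⌋ = ⌊1956/27⌋ = 72
  ⌊1956/3^4⌋ = ⌊1956/81⌋ = 24
  ⌊1956/3^5⌋ = ⌊1956/243⌋ = 8
  ⌊1956/3^6⌋ = ⌊1956/729⌋ = 2
(the next term ⌊1956/3^7⌋ = 0, terminating the sum). Summing: v_3(1956!) = 652 + 217 + 72 + 24 + 8 + 2 = 975.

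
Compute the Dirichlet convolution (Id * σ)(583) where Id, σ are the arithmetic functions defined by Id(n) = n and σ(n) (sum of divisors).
(Id * σ)(583) = 2461

Divisors of 583: [1, 11, 53, 583]. For each d | 583:
  d = 1: Id(1) · σ(583/1) = 1 · 648 = 648
  d = 11: Id(11) · σ(583/11) = 11 · 54 = 594
  d = 53: Id(53) · σ(583/53) = 53 · 12 = 636
  d = 583: Id(583) · σ(583/583) = 583 · 1 = 583
Summing: (Id * σ)(583) = 648 + 594 + 636 + 583 = 2461.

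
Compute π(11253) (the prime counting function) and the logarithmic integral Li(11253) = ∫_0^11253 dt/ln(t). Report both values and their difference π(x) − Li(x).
π(11253) = 1360;  Li(11253) ≈ 1381.30;  π(x) − Li(x) ≈ -21.30.

Direct count of primes ≤ 11253 gives π(11253) = 1360. Numerical evaluation of the logarithmic integral gives Li(11253) ≈ 1381.30. The difference π(x) − Li(x) ≈ -21.30 is typically negative for small/moderate x (Li(x) overestimates), though Littlewood's theorem shows this sign changes infinitely often.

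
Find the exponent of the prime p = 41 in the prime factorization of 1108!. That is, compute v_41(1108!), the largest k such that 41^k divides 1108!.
v_41(1108!) = 27

Legendre's formula: v_p(n!) = Σ_{k ≥ 1} ⌊n / p^k⌋. For p = 41, n = 1108, the terms are:
  ⌊1108/41^1⌋ = ⌊1108/41⌋ = 27
(the next term ⌊1108/41^2⌋ = 0, terminating the sum). Summing: v_41(1108!) = 27 = 27.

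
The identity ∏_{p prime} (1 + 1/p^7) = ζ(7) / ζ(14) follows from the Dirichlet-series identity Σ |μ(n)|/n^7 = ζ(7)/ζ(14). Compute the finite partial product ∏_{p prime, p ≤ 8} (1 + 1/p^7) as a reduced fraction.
∏ = 31528037707363/31268898281250

The primes p ≤ 8 are [2, 3, 5, 7]. For each, (1 + 1/p^7) = (p^7 + 1)/p^7. Multiplying these fractions over p ∈ [2, 3, 5, 7] gives 31528037707363/31268898281250. (In the limit P → ∞ this tends to ζ(7)/ζ(14).)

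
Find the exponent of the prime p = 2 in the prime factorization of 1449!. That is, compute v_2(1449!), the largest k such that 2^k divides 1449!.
v_2(1449!) = 1443

Legendre's formula: v_p(n!) = Σ_{k ≥ 1} ⌊n / p^k⌋. For p = 2, n = 1449, the terms are:
  ⌊1449/2^1⌋ = ⌊1449/2⌋ = 724
  ⌊1449/2^2⌋ = ⌊1449/4⌋ = 362
  ⌊1449/2^3⌋ = ⌊1449/8⌋ = 181
  ⌊1449/2^4⌋ = ⌊1449/16⌋ = 90
  ⌊1449/2^5⌋ = ⌊1449/32⌋ = 45
  ⌊1449/2^6⌋ = ⌊1449/64⌋ = 22
  ⌊1449/2^7⌋ = ⌊1449/128⌋ = 11
  ⌊1449/2^8⌋ = ⌊1449/256⌋ = 5
  ⌊1449/2^9⌋ = ⌊1449/512⌋ = 2
  ⌊1449/2^10⌋ = ⌊1449/1024⌋ = 1
(the next term ⌊1449/2^11⌋ = 0, terminating the sum). Summing: v_2(1449!) = 724 + 362 + 181 + 90 + 45 + 22 + 11 + 5 + 2 + 1 = 1443.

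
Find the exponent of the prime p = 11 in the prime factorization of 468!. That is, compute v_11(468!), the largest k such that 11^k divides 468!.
v_11(468!) = 45

Legendre's formula: v_p(n!) = Σ_{k ≥ 1} ⌊n / p^k⌋. For p = 11, n = 468, the terms are:
  ⌊468/11^1⌋ = ⌊468/11⌋ = 42
  ⌊468/11^2⌋ = ⌊468/121⌋ = 3
(the next term ⌊468/11^3⌋ = 0, terminating the sum). Summing: v_11(468!) = 42 + 3 = 45.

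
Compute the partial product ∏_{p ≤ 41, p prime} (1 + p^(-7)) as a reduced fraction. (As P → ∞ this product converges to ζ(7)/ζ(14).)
∏ = 906276285123367303463952471174214707523220166331900002148763513926498754947885274824704/898827234959603916464015184677991123451710902595120068322823619866941706124048533178125

The primes p ≤ 41 are [2, 3, 5, 7, 11, 13, 17, 19, 23, 29, 31, 37, 41]. For each, (1 + 1/p^7) = (p^7 + 1)/p^7. Multiplying these fractions over p ∈ [2, 3, 5, 7, 11, 13, 17, 19, 23, 29, 31, 37, 41] gives 906276285123367303463952471174214707523220166331900002148763513926498754947885274824704/898827234959603916464015184677991123451710902595120068322823619866941706124048533178125. (In the limit P → ∞ this tends to ζ(7)/ζ(14).)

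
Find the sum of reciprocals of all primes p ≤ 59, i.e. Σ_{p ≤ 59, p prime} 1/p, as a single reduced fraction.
Σ 1/p = 3263815694539731437539/1922760350154212639070

π(59) = 17, so the primes ≤ 59 are [2, 3, 5, 7, 11, 13, 17, 19, 23, 29, 31, 37, 41, 43, 47, 53, 59]. Summing 1/p over these primes: 3263815694539731437539/1922760350154212639070 ≈ 1.6975. Mertens estimate ln ln(59) + 0.2615 ≈ 1.6670.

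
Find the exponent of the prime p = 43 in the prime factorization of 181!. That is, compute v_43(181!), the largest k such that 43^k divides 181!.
v_43(181!) = 4

Legendre's formula: v_p(n!) = Σ_{k ≥ 1} ⌊n / p^k⌋. For p = 43, n = 181, the terms are:
  ⌊181/43^1⌋ = ⌊181/43⌋ = 4
(the next term ⌊181/43^2⌋ = 0, terminating the sum). Summing: v_43(181!) = 4 = 4.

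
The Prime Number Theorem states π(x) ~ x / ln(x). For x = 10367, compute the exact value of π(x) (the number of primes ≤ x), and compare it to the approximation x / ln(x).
π(10367) = 1271;  x/ln(x) ≈ 1121.20;  relative error ≈ 11.79%.

Directly count primes up to 10367: π(10367) = 1271. The PNT approximation gives 10367/ln(10367) ≈ 10367/9.24638 ≈ 1121.20. Relative error (π(x) − x/ln(x)) / π(x) ≈ 11.79%; the approximation is known to undercount slightly (Li(x) is a better estimate).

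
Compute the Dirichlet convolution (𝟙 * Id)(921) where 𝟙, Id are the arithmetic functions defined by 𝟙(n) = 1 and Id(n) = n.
(𝟙 * Id)(921) = 1232

Divisors of 921: [1, 3, 307, 921]. For each d | 921:
  d = 1: 𝟙(1) · Id(921/1) = 1 · 921 = 921
  d = 3: 𝟙(3) · Id(921/3) = 1 · 307 = 307
  d = 307: 𝟙(307) · Id(921/307) = 1 · 3 = 3
  d = 921: 𝟙(921) · Id(921/921) = 1 · 1 = 1
Summing: (𝟙 * Id)(921) = 921 + 307 + 3 + 1 = 1232.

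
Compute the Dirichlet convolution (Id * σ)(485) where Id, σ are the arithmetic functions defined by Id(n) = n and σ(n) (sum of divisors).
(Id * σ)(485) = 2145

Divisors of 485: [1, 5, 97, 485]. For each d | 485:
  d = 1: Id(1) · σ(485/1) = 1 · 588 = 588
  d = 5: Id(5) · σ(485/5) = 5 · 98 = 490
  d = 97: Id(97) · σ(485/97) = 97 · 6 = 582
  d = 485: Id(485) · σ(485/485) = 485 · 1 = 485
Summing: (Id * σ)(485) = 588 + 490 + 582 + 485 = 2145.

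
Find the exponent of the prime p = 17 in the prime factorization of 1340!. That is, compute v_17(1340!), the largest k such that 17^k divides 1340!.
v_17(1340!) = 82

Legendre's formula: v_p(n!) = Σ_{k ≥ 1} ⌊n / p^k⌋. For p = 17, n = 1340, the terms are:
  ⌊1340/17^1⌋ = ⌊1340/17⌋ = 78
  ⌊1340/17^2⌋ = ⌊1340/289⌋ = 4
(the next term ⌊1340/17^3⌋ = 0, terminating the sum). Summing: v_17(1340!) = 78 + 4 = 82.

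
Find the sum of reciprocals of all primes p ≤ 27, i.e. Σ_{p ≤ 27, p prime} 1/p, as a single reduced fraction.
Σ 1/p = 334406399/223092870

π(27) = 9, so the primes ≤ 27 are [2, 3, 5, 7, 11, 13, 17, 19, 23]. Summing 1/p over these primes: 334406399/223092870 ≈ 1.4990. Mertens estimate ln ln(27) + 0.2615 ≈ 1.4542.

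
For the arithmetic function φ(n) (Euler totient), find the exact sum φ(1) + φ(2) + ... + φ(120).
Σ_{n ≤ 120} φ(n) = 4386

Compute φ(n) for each 1 ≤ n ≤ 120: φ(1) = 1, φ(2) = 1, φ(3) = 2, φ(4) = 2, φ(5) = 4, φ(6) = 2, φ(7) = 6, φ(8) = 4, φ(9) = 6, φ(10) = 4, φ(11) = 10, φ(12) = 4, φ(13) = 12, φ(14) = 6, φ(15) = 8, φ(16) = 8, φ(17) = 16, φ(18) = 6, φ(19) = 18, φ(20) = 8, φ(21) = 12, φ(22) = 10, φ(23) = 22, φ(24) = 8, φ(25) = 20, φ(26) = 12, φ(27) = 18, φ(28) = 12, φ(29) = 28, φ(30) = 8, φ(31) = 30, φ(32) = 16, φ(33) = 20, φ(34) = 16, φ(35) = 24, φ(36) = 12, φ(37) = 36, φ(38) = 18, φ(39) = 24, φ(40) = 16, φ(41) = 40, φ(42) = 12, φ(43) = 42, φ(44) = 20, φ(45) = 24, φ(46) = 22, φ(47) = 46, φ(48) = 16, φ(49) = 42, φ(50) = 20, φ(51) = 32, φ(52) = 24, φ(53) = 52, φ(54) = 18, φ(55) = 40, φ(56) = 24, φ(57) = 36, φ(58) = 28, φ(59) = 58, φ(60) = 16, φ(61) = 60, φ(62) = 30, φ(63) = 36, φ(64) = 32, φ(65) = 48, φ(66) = 20, φ(67) = 66, φ(68) = 32, φ(69) = 44, φ(70) = 24, φ(71) = 70, φ(72) = 24, φ(73) = 72, φ(74) = 36, φ(75) = 40, φ(76) = 36, φ(77) = 60, φ(78) = 24, φ(79) = 78, φ(80) = 32, φ(81) = 54, φ(82) = 40, φ(83) = 82, φ(84) = 24, φ(85) = 64, φ(86) = 42, φ(87) = 56, φ(88) = 40, φ(89) = 88, φ(90) = 24, φ(91) = 72, φ(92) = 44, φ(93) = 60, φ(94) = 46, φ(95) = 72, φ(96) = 32, φ(97) = 96, φ(98) = 42, φ(99) = 60, φ(100) = 40, φ(101) = 100, φ(102) = 32, φ(103) = 102, φ(104) = 48, φ(105) = 48, φ(106) = 52, φ(107) = 106, φ(108) = 36, φ(109) = 108, φ(110) = 40, φ(111) = 72, φ(112) = 48, φ(113) = 112, φ(114) = 36, φ(115) = 88, φ(116) = 56, φ(117) = 72, φ(118) = 58, φ(119) = 96, φ(120) = 32. Summing all 120 values: 4386. (Average order: Σ_{n ≤ x} φ(n) ~ (3/π²) x². For x = 120, (3/π²)·120² ≈ 4377.08.)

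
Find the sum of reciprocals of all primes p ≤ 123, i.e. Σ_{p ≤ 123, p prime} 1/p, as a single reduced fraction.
Σ 1/p = 58472171373748331322981543916880425472323867753/31610054640417607788145206291543662493274686990

π(123) = 30, so the primes ≤ 123 are [2, 3, 5, 7, 11, 13, 17, 19, 23, 29, 31, 37, 41, 43, 47, 53, 59, 61, 67, 71, 73, 79, 83, 89, 97, 101, 103, 107, 109, 113]. Summing 1/p over these primes: 58472171373748331322981543916880425472323867753/31610054640417607788145206291543662493274686990 ≈ 1.8498. Mertens estimate ln ln(123) + 0.2615 ≈ 1.8326.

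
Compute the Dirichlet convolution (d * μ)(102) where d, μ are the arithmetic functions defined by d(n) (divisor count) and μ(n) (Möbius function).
(d * μ)(102) = 1

Divisors of 102: [1, 2, 3, 6, 17, 34, 51, 102]. For each d | 102:
  d = 1: d(1) · μ(102/1) = 1 · -1 = -1
  d = 2: d(2) · μ(102/2) = 2 · 1 = 2
  d = 3: d(3) · μ(102/3) = 2 · 1 = 2
  d = 6: d(6) · μ(102/6) = 4 · -1 = -4
  d = 17: d(17) · μ(102/17) = 2 · 1 = 2
  d = 34: d(34) · μ(102/34) = 4 · -1 = -4
  d = 51: d(51) · μ(102/51) = 4 · -1 = -4
  d = 102: d(102) · μ(102/102) = 8 · 1 = 8
Summing: (d * μ)(102) = -1 + 2 + 2 + -4 + 2 + -4 + -4 + 8 = 1.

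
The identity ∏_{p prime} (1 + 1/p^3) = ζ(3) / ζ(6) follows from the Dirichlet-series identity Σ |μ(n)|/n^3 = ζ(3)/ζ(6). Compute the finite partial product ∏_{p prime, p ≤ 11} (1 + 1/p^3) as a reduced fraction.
∏ = 1374624/1164625

The primes p ≤ 11 are [2, 3, 5, 7, 11]. For each, (1 + 1/p^3) = (p^3 + 1)/p^3. Multiplying these fractions over p ∈ [2, 3, 5, 7, 11] gives 1374624/1164625. (In the limit P → ∞ this tends to ζ(3)/ζ(6).)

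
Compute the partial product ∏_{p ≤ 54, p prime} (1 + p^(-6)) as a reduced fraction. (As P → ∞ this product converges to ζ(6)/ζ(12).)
∏ = 360549358903447598496102606972302575686854635195266223026920975630213276302501208168000000/354490140797970318435085924328566932610522860437094896232244152761372626351680260596056897

The primes p ≤ 54 are [2, 3, 5, 7, 11, 13, 17, 19, 23, 29, 31, 37, 41, 43, 47, 53]. For each, (1 + 1/p^6) = (p^6 + 1)/p^6. Multiplying these fractions over p ∈ [2, 3, 5, 7, 11, 13, 17, 19, 23, 29, 31, 37, 41, 43, 47, 53] gives 360549358903447598496102606972302575686854635195266223026920975630213276302501208168000000/354490140797970318435085924328566932610522860437094896232244152761372626351680260596056897. (In the limit P → ∞ this tends to ζ(6)/ζ(12).)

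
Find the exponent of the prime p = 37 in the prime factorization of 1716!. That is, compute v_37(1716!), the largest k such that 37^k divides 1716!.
v_37(1716!) = 47

Legendre's formula: v_p(n!) = Σ_{k ≥ 1} ⌊n / p^k⌋. For p = 37, n = 1716, the terms are:
  ⌊1716/37^1⌋ = ⌊1716/37⌋ = 46
  ⌊1716/37^2⌋ = ⌊1716/1369⌋ = 1
(the next term ⌊1716/37^3⌋ = 0, terminating the sum). Summing: v_37(1716!) = 46 + 1 = 47.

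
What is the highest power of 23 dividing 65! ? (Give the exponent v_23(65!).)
v_23(65!) = 2

Legendre's formula: v_p(n!) = Σ_{k ≥ 1} ⌊n / p^k⌋. For p = 23, n = 65, the terms are:
  ⌊65/23^1⌋ = ⌊65/23⌋ = 2
(the next term ⌊65/23^2⌋ = 0, terminating the sum). Summing: v_23(65!) = 2 = 2.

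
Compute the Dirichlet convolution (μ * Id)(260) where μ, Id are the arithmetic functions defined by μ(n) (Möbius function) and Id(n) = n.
(μ * Id)(260) = 96

Divisors of 260: [1, 2, 4, 5, 10, 13, 20, 26, 52, 65, 130, 260]. For each d | 260:
  d = 1: μ(1) · Id(260/1) = 1 · 260 = 260
  d = 2: μ(2) · Id(260/2) = -1 · 130 = -130
  d = 4: μ(4) · Id(260/4) = 0 · 65 = 0
  d = 5: μ(5) · Id(260/5) = -1 · 52 = -52
  d = 10: μ(10) · Id(260/10) = 1 · 26 = 26
  d = 13: μ(13) · Id(260/13) = -1 · 20 = -20
  d = 20: μ(20) · Id(260/20) = 0 · 13 = 0
  d = 26: μ(26) · Id(260/26) = 1 · 10 = 10
  d = 52: μ(52) · Id(260/52) = 0 · 5 = 0
  d = 65: μ(65) · Id(260/65) = 1 · 4 = 4
  d = 130: μ(130) · Id(260/130) = -1 · 2 = -2
  d = 260: μ(260) · Id(260/260) = 0 · 1 = 0
Summing: (μ * Id)(260) = 260 + -130 + 0 + -52 + 26 + -20 + 0 + 10 + 0 + 4 + -2 + 0 = 96.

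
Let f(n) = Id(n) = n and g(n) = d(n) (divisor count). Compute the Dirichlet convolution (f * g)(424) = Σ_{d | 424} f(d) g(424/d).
(Id * d)(424) = 1430

Divisors of 424: [1, 2, 4, 8, 53, 106, 212, 424]. For each d | 424:
  d = 1: Id(1) · d(424/1) = 1 · 8 = 8
  d = 2: Id(2) · d(424/2) = 2 · 6 = 12
  d = 4: Id(4) · d(424/4) = 4 · 4 = 16
  d = 8: Id(8) · d(424/8) = 8 · 2 = 16
  d = 53: Id(53) · d(424/53) = 53 · 4 = 212
  d = 106: Id(106) · d(424/106) = 106 · 3 = 318
  d = 212: Id(212) · d(424/212) = 212 · 2 = 424
  d = 424: Id(424) · d(424/424) = 424 · 1 = 424
Summing: (Id * d)(424) = 8 + 12 + 16 + 16 + 212 + 318 + 424 + 424 = 1430.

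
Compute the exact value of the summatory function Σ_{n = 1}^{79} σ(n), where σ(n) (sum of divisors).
Σ_{n ≤ 79} σ(n) = 5128

Compute σ(n) for each 1 ≤ n ≤ 79: σ(1) = 1, σ(2) = 3, σ(3) = 4, σ(4) = 7, σ(5) = 6, σ(6) = 12, σ(7) = 8, σ(8) = 15, σ(9) = 13, σ(10) = 18, σ(11) = 12, σ(12) = 28, σ(13) = 14, σ(14) = 24, σ(15) = 24, σ(16) = 31, σ(17) = 18, σ(18) = 39, σ(19) = 20, σ(20) = 42, σ(21) = 32, σ(22) = 36, σ(23) = 24, σ(24) = 60, σ(25) = 31, σ(26) = 42, σ(27) = 40, σ(28) = 56, σ(29) = 30, σ(30) = 72, σ(31) = 32, σ(32) = 63, σ(33) = 48, σ(34) = 54, σ(35) = 48, σ(36) = 91, σ(37) = 38, σ(38) = 60, σ(39) = 56, σ(40) = 90, σ(41) = 42, σ(42) = 96, σ(43) = 44, σ(44) = 84, σ(45) = 78, σ(46) = 72, σ(47) = 48, σ(48) = 124, σ(49) = 57, σ(50) = 93, σ(51) = 72, σ(52) = 98, σ(53) = 54, σ(54) = 120, σ(55) = 72, σ(56) = 120, σ(57) = 80, σ(58) = 90, σ(59) = 60, σ(60) = 168, σ(61) = 62, σ(62) = 96, σ(63) = 104, σ(64) = 127, σ(65) = 84, σ(66) = 144, σ(67) = 68, σ(68) = 126, σ(69) = 96, σ(70) = 144, σ(71) = 72, σ(72) = 195, σ(73) = 74, σ(74) = 114, σ(75) = 124, σ(76) = 140, σ(77) = 96, σ(78) = 168, σ(79) = 80. Summing all 79 values: 5128. (Average order: Σ_{n ≤ x} σ(n) ~ (π²/12) x². For x = 79, (π²/12)·79² ≈ 5133.02.)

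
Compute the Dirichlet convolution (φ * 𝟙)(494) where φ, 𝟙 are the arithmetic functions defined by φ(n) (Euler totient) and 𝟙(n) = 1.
(φ * 𝟙)(494) = 494

Divisors of 494: [1, 2, 13, 19, 26, 38, 247, 494]. For each d | 494:
  d = 1: φ(1) · 𝟙(494/1) = 1 · 1 = 1
  d = 2: φ(2) · 𝟙(494/2) = 1 · 1 = 1
  d = 13: φ(13) · 𝟙(494/13) = 12 · 1 = 12
  d = 19: φ(19) · 𝟙(494/19) = 18 · 1 = 18
  d = 26: φ(26) · 𝟙(494/26) = 12 · 1 = 12
  d = 38: φ(38) · 𝟙(494/38) = 18 · 1 = 18
  d = 247: φ(247) · 𝟙(494/247) = 216 · 1 = 216
  d = 494: φ(494) · 𝟙(494/494) = 216 · 1 = 216
Summing: (φ * 𝟙)(494) = 1 + 1 + 12 + 18 + 12 + 18 + 216 + 216 = 494.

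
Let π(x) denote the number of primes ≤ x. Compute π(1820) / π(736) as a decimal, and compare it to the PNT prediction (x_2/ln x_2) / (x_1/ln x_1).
π(1820)/π(736) = 280/130 ≈ 2.1538;  PNT prediction ≈ 2.1746.

π(736) = 130 and π(1820) = 280, so π(1820)/π(736) ≈ 2.1538. The PNT-predicted ratio is (1820/ln(1820)) / (736/ln(736)) ≈ 2.1746. The two agree to within a few percent, as expected.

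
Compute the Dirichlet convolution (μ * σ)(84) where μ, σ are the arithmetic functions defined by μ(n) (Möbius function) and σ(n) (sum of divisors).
(μ * σ)(84) = 84

Divisors of 84: [1, 2, 3, 4, 6, 7, 12, 14, 21, 28, 42, 84]. For each d | 84:
  d = 1: μ(1) · σ(84/1) = 1 · 224 = 224
  d = 2: μ(2) · σ(84/2) = -1 · 96 = -96
  d = 3: μ(3) · σ(84/3) = -1 · 56 = -56
  d = 4: μ(4) · σ(84/4) = 0 · 32 = 0
  d = 6: μ(6) · σ(84/6) = 1 · 24 = 24
  d = 7: μ(7) · σ(84/7) = -1 · 28 = -28
  d = 12: μ(12) · σ(84/12) = 0 · 8 = 0
  d = 14: μ(14) · σ(84/14) = 1 · 12 = 12
  d = 21: μ(21) · σ(84/21) = 1 · 7 = 7
  d = 28: μ(28) · σ(84/28) = 0 · 4 = 0
  d = 42: μ(42) · σ(84/42) = -1 · 3 = -3
  d = 84: μ(84) · σ(84/84) = 0 · 1 = 0
Summing: (μ * σ)(84) = 224 + -96 + -56 + 0 + 24 + -28 + 0 + 12 + 7 + 0 + -3 + 0 = 84.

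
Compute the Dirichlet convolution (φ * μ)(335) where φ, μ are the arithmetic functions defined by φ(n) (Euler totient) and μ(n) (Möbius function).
(φ * μ)(335) = 195

Divisors of 335: [1, 5, 67, 335]. For each d | 335:
  d = 1: φ(1) · μ(335/1) = 1 · 1 = 1
  d = 5: φ(5) · μ(335/5) = 4 · -1 = -4
  d = 67: φ(67) · μ(335/67) = 66 · -1 = -66
  d = 335: φ(335) · μ(335/335) = 264 · 1 = 264
Summing: (φ * μ)(335) = 1 + -4 + -66 + 264 = 195.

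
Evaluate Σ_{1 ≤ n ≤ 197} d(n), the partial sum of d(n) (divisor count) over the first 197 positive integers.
Σ_{n ≤ 197} d(n) = 1072

Compute d(n) for each 1 ≤ n ≤ 197: d(1) = 1, d(2) = 2, d(3) = 2, d(4) = 3, d(5) = 2, d(6) = 4, d(7) = 2, d(8) = 4, d(9) = 3, d(10) = 4, d(11) = 2, d(12) = 6, d(13) = 2, d(14) = 4, d(15) = 4, d(16) = 5, d(17) = 2, d(18) = 6, d(19) = 2, d(20) = 6, d(21) = 4, d(22) = 4, d(23) = 2, d(24) = 8, d(25) = 3, d(26) = 4, d(27) = 4, d(28) = 6, d(29) = 2, d(30) = 8, d(31) = 2, d(32) = 6, d(33) = 4, d(34) = 4, d(35) = 4, d(36) = 9, d(37) = 2, d(38) = 4, d(39) = 4, d(40) = 8, d(41) = 2, d(42) = 8, d(43) = 2, d(44) = 6, d(45) = 6, d(46) = 4, d(47) = 2, d(48) = 10, d(49) = 3, d(50) = 6, d(51) = 4, d(52) = 6, d(53) = 2, d(54) = 8, d(55) = 4, d(56) = 8, d(57) = 4, d(58) = 4, d(59) = 2, d(60) = 12, d(61) = 2, d(62) = 4, d(63) = 6, d(64) = 7, d(65) = 4, d(66) = 8, d(67) = 2, d(68) = 6, d(69) = 4, d(70) = 8, d(71) = 2, d(72) = 12, d(73) = 2, d(74) = 4, d(75) = 6, d(76) = 6, d(77) = 4, d(78) = 8, d(79) = 2, d(80) = 10, d(81) = 5, d(82) = 4, d(83) = 2, d(84) = 12, d(85) = 4, d(86) = 4, d(87) = 4, d(88) = 8, d(89) = 2, d(90) = 12, d(91) = 4, d(92) = 6, d(93) = 4, d(94) = 4, d(95) = 4, d(96) = 12, d(97) = 2, d(98) = 6, d(99) = 6, d(100) = 9, d(101) = 2, d(102) = 8, d(103) = 2, d(104) = 8, d(105) = 8, d(106) = 4, d(107) = 2, d(108) = 12, d(109) = 2, d(110) = 8, d(111) = 4, d(112) = 10, d(113) = 2, d(114) = 8, d(115) = 4, d(116) = 6, d(117) = 6, d(118) = 4, d(119) = 4, d(120) = 16, d(121) = 3, d(122) = 4, d(123) = 4, d(124) = 6, d(125) = 4, d(126) = 12, d(127) = 2, d(128) = 8, d(129) = 4, d(130) = 8, d(131) = 2, d(132) = 12, d(133) = 4, d(134) = 4, d(135) = 8, d(136) = 8, d(137) = 2, d(138) = 8, d(139) = 2, d(140) = 12, d(141) = 4, d(142) = 4, d(143) = 4, d(144) = 15, d(145) = 4, d(146) = 4, d(147) = 6, d(148) = 6, d(149) = 2, d(150) = 12, d(151) = 2, d(152) = 8, d(153) = 6, d(154) = 8, d(155) = 4, d(156) = 12, d(157) = 2, d(158) = 4, d(159) = 4, d(160) = 12, d(161) = 4, d(162) = 10, d(163) = 2, d(164) = 6, d(165) = 8, d(166) = 4, d(167) = 2, d(168) = 16, d(169) = 3, d(170) = 8, d(171) = 6, d(172) = 6, d(173) = 2, d(174) = 8, d(175) = 6, d(176) = 10, d(177) = 4, d(178) = 4, d(179) = 2, d(180) = 18, d(181) = 2, d(182) = 8, d(183) = 4, d(184) = 8, d(185) = 4, d(186) = 8, d(187) = 4, d(188) = 6, d(189) = 8, d(190) = 8, d(191) = 2, d(192) = 14, d(193) = 2, d(194) = 4, d(195) = 8, d(196) = 9, d(197) = 2. Summing all 197 values: 1072. (Dirichlet's divisor formula: Σ_{n ≤ x} d(n) = x ln(x) + (2γ − 1) x + O(√x). For x = 197, the asymptotic estimate is ≈ 1071.21.)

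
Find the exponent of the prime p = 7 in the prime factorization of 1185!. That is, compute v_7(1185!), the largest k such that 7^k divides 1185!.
v_7(1185!) = 196

Legendre's formula: v_p(n!) = Σ_{k ≥ 1} ⌊n / p^k⌋. For p = 7, n = 1185, the terms are:
  ⌊1185/7^1⌋ = ⌊1185/7⌋ = 169
  ⌊1185/7^2⌋ = ⌊1185/49⌋ = 24
  ⌊1185/7^3⌋ = ⌊1185/343⌋ = 3
(the next term ⌊1185/7^4⌋ = 0, terminating the sum). Summing: v_7(1185!) = 169 + 24 + 3 = 196.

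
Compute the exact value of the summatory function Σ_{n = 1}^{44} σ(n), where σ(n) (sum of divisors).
Σ_{n ≤ 44} σ(n) = 1608

Compute σ(n) for each 1 ≤ n ≤ 44: σ(1) = 1, σ(2) = 3, σ(3) = 4, σ(4) = 7, σ(5) = 6, σ(6) = 12, σ(7) = 8, σ(8) = 15, σ(9) = 13, σ(10) = 18, σ(11) = 12, σ(12) = 28, σ(13) = 14, σ(14) = 24, σ(15) = 24, σ(16) = 31, σ(17) = 18, σ(18) = 39, σ(19) = 20, σ(20) = 42, σ(21) = 32, σ(22) = 36, σ(23) = 24, σ(24) = 60, σ(25) = 31, σ(26) = 42, σ(27) = 40, σ(28) = 56, σ(29) = 30, σ(30) = 72, σ(31) = 32, σ(32) = 63, σ(33) = 48, σ(34) = 54, σ(35) = 48, σ(36) = 91, σ(37) = 38, σ(38) = 60, σ(39) = 56, σ(40) = 90, σ(41) = 42, σ(42) = 96, σ(43) = 44, σ(44) = 84. Summing all 44 values: 1608. (Average order: Σ_{n ≤ x} σ(n) ~ (π²/12) x². For x = 44, (π²/12)·44² ≈ 1592.30.)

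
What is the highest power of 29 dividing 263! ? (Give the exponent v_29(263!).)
v_29(263!) = 9

Legendre's formula: v_p(n!) = Σ_{k ≥ 1} ⌊n / p^k⌋. For p = 29, n = 263, the terms are:
  ⌊263/29^1⌋ = ⌊263/29⌋ = 9
(the next term ⌊263/29^2⌋ = 0, terminating the sum). Summing: v_29(263!) = 9 = 9.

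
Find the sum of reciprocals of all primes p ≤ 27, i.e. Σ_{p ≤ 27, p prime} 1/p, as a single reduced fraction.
Σ 1/p = 334406399/223092870

π(27) = 9, so the primes ≤ 27 are [2, 3, 5, 7, 11, 13, 17, 19, 23]. Summing 1/p over these primes: 334406399/223092870 ≈ 1.4990. Mertens estimate ln ln(27) + 0.2615 ≈ 1.4542.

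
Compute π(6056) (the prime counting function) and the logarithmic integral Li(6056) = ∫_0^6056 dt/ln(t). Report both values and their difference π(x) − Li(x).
π(6056) = 790;  Li(6056) ≈ 806.85;  π(x) − Li(x) ≈ -16.85.

Direct count of primes ≤ 6056 gives π(6056) = 790. Numerical evaluation of the logarithmic integral gives Li(6056) ≈ 806.85. The difference π(x) − Li(x) ≈ -16.85 is typically negative for small/moderate x (Li(x) overestimates), though Littlewood's theorem shows this sign changes infinitely often.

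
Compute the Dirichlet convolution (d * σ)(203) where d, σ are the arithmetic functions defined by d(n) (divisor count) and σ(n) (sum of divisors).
(d * σ)(203) = 320

Divisors of 203: [1, 7, 29, 203]. For each d | 203:
  d = 1: d(1) · σ(203/1) = 1 · 240 = 240
  d = 7: d(7) · σ(203/7) = 2 · 30 = 60
  d = 29: d(29) · σ(203/29) = 2 · 8 = 16
  d = 203: d(203) · σ(203/203) = 4 · 1 = 4
Summing: (d * σ)(203) = 240 + 60 + 16 + 4 = 320.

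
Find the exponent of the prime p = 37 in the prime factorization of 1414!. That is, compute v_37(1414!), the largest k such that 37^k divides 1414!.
v_37(1414!) = 39

Legendre's formula: v_p(n!) = Σ_{k ≥ 1} ⌊n / p^k⌋. For p = 37, n = 1414, the terms are:
  ⌊1414/37^1⌋ = ⌊1414/37⌋ = 38
  ⌊1414/37^2⌋ = ⌊1414/1369⌋ = 1
(the next term ⌊1414/37^3⌋ = 0, terminating the sum). Summing: v_37(1414!) = 38 + 1 = 39.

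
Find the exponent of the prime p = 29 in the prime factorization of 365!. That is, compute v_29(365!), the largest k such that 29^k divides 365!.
v_29(365!) = 12

Legendre's formula: v_p(n!) = Σ_{k ≥ 1} ⌊n / p^k⌋. For p = 29, n = 365, the terms are:
  ⌊365/29^1⌋ = ⌊365/29⌋ = 12
(the next term ⌊365/29^2⌋ = 0, terminating the sum). Summing: v_29(365!) = 12 = 12.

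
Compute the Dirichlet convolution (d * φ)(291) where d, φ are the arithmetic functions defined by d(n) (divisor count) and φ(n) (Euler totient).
(d * φ)(291) = 392

Divisors of 291: [1, 3, 97, 291]. For each d | 291:
  d = 1: d(1) · φ(291/1) = 1 · 192 = 192
  d = 3: d(3) · φ(291/3) = 2 · 96 = 192
  d = 97: d(97) · φ(291/97) = 2 · 2 = 4
  d = 291: d(291) · φ(291/291) = 4 · 1 = 4
Summing: (d * φ)(291) = 192 + 192 + 4 + 4 = 392.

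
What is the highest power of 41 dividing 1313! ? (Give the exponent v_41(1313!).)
v_41(1313!) = 32

Legendre's formula: v_p(n!) = Σ_{k ≥ 1} ⌊n / p^k⌋. For p = 41, n = 1313, the terms are:
  ⌊1313/41^1⌋ = ⌊1313/41⌋ = 32
(the next term ⌊1313/41^2⌋ = 0, terminating the sum). Summing: v_41(1313!) = 32 = 32.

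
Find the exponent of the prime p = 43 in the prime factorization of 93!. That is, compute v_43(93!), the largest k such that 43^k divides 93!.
v_43(93!) = 2

Legendre's formula: v_p(n!) = Σ_{k ≥ 1} ⌊n / p^k⌋. For p = 43, n = 93, the terms are:
  ⌊93/43^1⌋ = ⌊93/43⌋ = 2
(the next term ⌊93/43^2⌋ = 0, terminating the sum). Summing: v_43(93!) = 2 = 2.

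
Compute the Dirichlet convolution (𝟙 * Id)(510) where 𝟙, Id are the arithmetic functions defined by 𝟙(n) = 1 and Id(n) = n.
(𝟙 * Id)(510) = 1296

Divisors of 510: [1, 2, 3, 5, 6, 10, 15, 17, 30, 34, 51, 85, 102, 170, 255, 510]. For each d | 510:
  d = 1: 𝟙(1) · Id(510/1) = 1 · 510 = 510
  d = 2: 𝟙(2) · Id(510/2) = 1 · 255 = 255
  d = 3: 𝟙(3) · Id(510/3) = 1 · 170 = 170
  d = 5: 𝟙(5) · Id(510/5) = 1 · 102 = 102
  d = 6: 𝟙(6) · Id(510/6) = 1 · 85 = 85
  d = 10: 𝟙(10) · Id(510/10) = 1 · 51 = 51
  d = 15: 𝟙(15) · Id(510/15) = 1 · 34 = 34
  d = 17: 𝟙(17) · Id(510/17) = 1 · 30 = 30
  d = 30: 𝟙(30) · Id(510/30) = 1 · 17 = 17
  d = 34: 𝟙(34) · Id(510/34) = 1 · 15 = 15
  d = 51: 𝟙(51) · Id(510/51) = 1 · 10 = 10
  d = 85: 𝟙(85) · Id(510/85) = 1 · 6 = 6
  d = 102: 𝟙(102) · Id(510/102) = 1 · 5 = 5
  d = 170: 𝟙(170) · Id(510/170) = 1 · 3 = 3
  d = 255: 𝟙(255) · Id(510/255) = 1 · 2 = 2
  d = 510: 𝟙(510) · Id(510/510) = 1 · 1 = 1
Summing: (𝟙 * Id)(510) = 510 + 255 + 170 + 102 + 85 + 51 + 34 + 30 + 17 + 15 + 10 + 6 + 5 + 3 + 2 + 1 = 1296.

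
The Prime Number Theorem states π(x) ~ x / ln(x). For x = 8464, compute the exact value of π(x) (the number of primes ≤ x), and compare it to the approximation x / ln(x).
π(8464) = 1058;  x/ln(x) ≈ 935.91;  relative error ≈ 11.54%.

Directly count primes up to 8464: π(8464) = 1058. The PNT approximation gives 8464/ln(8464) ≈ 8464/9.04358 ≈ 935.91. Relative error (π(x) − x/ln(x)) / π(x) ≈ 11.54%; the approximation is known to undercount slightly (Li(x) is a better estimate).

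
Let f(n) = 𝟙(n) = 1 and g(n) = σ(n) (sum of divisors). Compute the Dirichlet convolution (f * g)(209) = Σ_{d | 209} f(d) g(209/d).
(𝟙 * σ)(209) = 273

Divisors of 209: [1, 11, 19, 209]. For each d | 209:
  d = 1: 𝟙(1) · σ(209/1) = 1 · 240 = 240
  d = 11: 𝟙(11) · σ(209/11) = 1 · 20 = 20
  d = 19: 𝟙(19) · σ(209/19) = 1 · 12 = 12
  d = 209: 𝟙(209) · σ(209/209) = 1 · 1 = 1
Summing: (𝟙 * σ)(209) = 240 + 20 + 12 + 1 = 273.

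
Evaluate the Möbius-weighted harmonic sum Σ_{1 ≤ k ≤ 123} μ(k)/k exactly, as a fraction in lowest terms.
Σ μ(k)/k = 23090940688334333795050585396213953208427071/3161005464041760778814520629154366249327468699

Values of μ(k) for 1 ≤ k ≤ 123: μ(1) = 1, μ(2) = -1, μ(3) = -1, μ(5) = -1, μ(6) = 1, μ(7) = -1, μ(10) = 1, μ(11) = -1, μ(13) = -1, μ(14) = 1, μ(15) = 1, μ(17) = -1, μ(19) = -1, μ(21) = 1, μ(22) = 1, μ(23) = -1, μ(26) = 1, μ(29) = -1, μ(30) = -1, μ(31) = -1, μ(33) = 1, μ(34) = 1, μ(35) = 1, μ(37) = -1, μ(38) = 1, μ(39) = 1, μ(41) = -1, μ(42) = -1, μ(43) = -1, μ(46) = 1, μ(47) = -1, μ(51) = 1, μ(53) = -1, μ(55) = 1, μ(57) = 1, μ(58) = 1, μ(59) = -1, μ(61) = -1, μ(62) = 1, μ(65) = 1, μ(66) = -1, μ(67) = -1, μ(69) = 1, μ(70) = -1, μ(71) = -1, μ(73) = -1, μ(74) = 1, μ(77) = 1, μ(78) = -1, μ(79) = -1, μ(82) = 1, μ(83) = -1, μ(85) = 1, μ(86) = 1, μ(87) = 1, μ(89) = -1, μ(91) = 1, μ(93) = 1, μ(94) = 1, μ(95) = 1, μ(97) = -1, μ(101) = -1, μ(102) = -1, μ(103) = -1, μ(105) = -1, μ(106) = 1, μ(107) = -1, μ(109) = -1, μ(110) = -1, μ(111) = 1, μ(113) = -1, μ(114) = -1, μ(115) = 1, μ(118) = 1, μ(119) = 1, μ(122) = 1, μ(123) = 1, with μ = 0 on non-squarefree integers. Summing μ(k)/k for k where μ(k) ≠ 0 gives 23090940688334333795050585396213953208427071/3161005464041760778814520629154366249327468699 ≈ 0.0073. (PNT ⟺ this sum → 0 as n → ∞.)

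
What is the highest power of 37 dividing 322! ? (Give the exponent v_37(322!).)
v_37(322!) = 8

Legendre's formula: v_p(n!) = Σ_{k ≥ 1} ⌊n / p^k⌋. For p = 37, n = 322, the terms are:
  ⌊322/37^1⌋ = ⌊322/37⌋ = 8
(the next term ⌊322/37^2⌋ = 0, terminating the sum). Summing: v_37(322!) = 8 = 8.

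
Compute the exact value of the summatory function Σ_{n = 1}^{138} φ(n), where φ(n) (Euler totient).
Σ_{n ≤ 138} φ(n) = 5814

Compute φ(n) for each 1 ≤ n ≤ 138: φ(1) = 1, φ(2) = 1, φ(3) = 2, φ(4) = 2, φ(5) = 4, φ(6) = 2, φ(7) = 6, φ(8) = 4, φ(9) = 6, φ(10) = 4, φ(11) = 10, φ(12) = 4, φ(13) = 12, φ(14) = 6, φ(15) = 8, φ(16) = 8, φ(17) = 16, φ(18) = 6, φ(19) = 18, φ(20) = 8, φ(21) = 12, φ(22) = 10, φ(23) = 22, φ(24) = 8, φ(25) = 20, φ(26) = 12, φ(27) = 18, φ(28) = 12, φ(29) = 28, φ(30) = 8, φ(31) = 30, φ(32) = 16, φ(33) = 20, φ(34) = 16, φ(35) = 24, φ(36) = 12, φ(37) = 36, φ(38) = 18, φ(39) = 24, φ(40) = 16, φ(41) = 40, φ(42) = 12, φ(43) = 42, φ(44) = 20, φ(45) = 24, φ(46) = 22, φ(47) = 46, φ(48) = 16, φ(49) = 42, φ(50) = 20, φ(51) = 32, φ(52) = 24, φ(53) = 52, φ(54) = 18, φ(55) = 40, φ(56) = 24, φ(57) = 36, φ(58) = 28, φ(59) = 58, φ(60) = 16, φ(61) = 60, φ(62) = 30, φ(63) = 36, φ(64) = 32, φ(65) = 48, φ(66) = 20, φ(67) = 66, φ(68) = 32, φ(69) = 44, φ(70) = 24, φ(71) = 70, φ(72) = 24, φ(73) = 72, φ(74) = 36, φ(75) = 40, φ(76) = 36, φ(77) = 60, φ(78) = 24, φ(79) = 78, φ(80) = 32, φ(81) = 54, φ(82) = 40, φ(83) = 82, φ(84) = 24, φ(85) = 64, φ(86) = 42, φ(87) = 56, φ(88) = 40, φ(89) = 88, φ(90) = 24, φ(91) = 72, φ(92) = 44, φ(93) = 60, φ(94) = 46, φ(95) = 72, φ(96) = 32, φ(97) = 96, φ(98) = 42, φ(99) = 60, φ(100) = 40, φ(101) = 100, φ(102) = 32, φ(103) = 102, φ(104) = 48, φ(105) = 48, φ(106) = 52, φ(107) = 106, φ(108) = 36, φ(109) = 108, φ(110) = 40, φ(111) = 72, φ(112) = 48, φ(113) = 112, φ(114) = 36, φ(115) = 88, φ(116) = 56, φ(117) = 72, φ(118) = 58, φ(119) = 96, φ(120) = 32, φ(121) = 110, φ(122) = 60, φ(123) = 80, φ(124) = 60, φ(125) = 100, φ(126) = 36, φ(127) = 126, φ(128) = 64, φ(129) = 84, φ(130) = 48, φ(131) = 130, φ(132) = 40, φ(133) = 108, φ(134) = 66, φ(135) = 72, φ(136) = 64, φ(137) = 136, φ(138) = 44. Summing all 138 values: 5814. (Average order: Σ_{n ≤ x} φ(n) ~ (3/π²) x². For x = 138, (3/π²)·138² ≈ 5788.68.)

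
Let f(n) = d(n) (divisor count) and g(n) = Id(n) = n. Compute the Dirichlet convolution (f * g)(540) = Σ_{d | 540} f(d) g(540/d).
(d * Id)(540) = 4466

Divisors of 540: [1, 2, 3, 4, 5, 6, 9, 10, 12, 15, 18, 20, 27, 30, 36, 45, 54, 60, 90, 108, 135, 180, 270, 540]. For each d | 540:
  d = 1: d(1) · Id(540/1) = 1 · 540 = 540
  d = 2: d(2) · Id(540/2) = 2 · 270 = 540
  d = 3: d(3) · Id(540/3) = 2 · 180 = 360
  d = 4: d(4) · Id(540/4) = 3 · 135 = 405
  d = 5: d(5) · Id(540/5) = 2 · 108 = 216
  d = 6: d(6) · Id(540/6) = 4 · 90 = 360
  d = 9: d(9) · Id(540/9) = 3 · 60 = 180
  d = 10: d(10) · Id(540/10) = 4 · 54 = 216
  d = 12: d(12) · Id(540/12) = 6 · 45 = 270
  d = 15: d(15) · Id(540/15) = 4 · 36 = 144
  d = 18: d(18) · Id(540/18) = 6 · 30 = 180
  d = 20: d(20) · Id(540/20) = 6 · 27 = 162
  d = 27: d(27) · Id(540/27) = 4 · 20 = 80
  d = 30: d(30) · Id(540/30) = 8 · 18 = 144
  d = 36: d(36) · Id(540/36) = 9 · 15 = 135
  d = 45: d(45) · Id(540/45) = 6 · 12 = 72
  d = 54: d(54) · Id(540/54) = 8 · 10 = 80
  d = 60: d(60) · Id(540/60) = 12 · 9 = 108
  d = 90: d(90) · Id(540/90) = 12 · 6 = 72
  d = 108: d(108) · Id(540/108) = 12 · 5 = 60
  d = 135: d(135) · Id(540/135) = 8 · 4 = 32
  d = 180: d(180) · Id(540/180) = 18 · 3 = 54
  d = 270: d(270) · Id(540/270) = 16 · 2 = 32
  d = 540: d(540) · Id(540/540) = 24 · 1 = 24
Summing: (d * Id)(540) = 540 + 540 + 360 + 405 + 216 + 360 + 180 + 216 + 270 + 144 + 180 + 162 + 80 + 144 + 135 + 72 + 80 + 108 + 72 + 60 + 32 + 54 + 32 + 24 = 4466.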